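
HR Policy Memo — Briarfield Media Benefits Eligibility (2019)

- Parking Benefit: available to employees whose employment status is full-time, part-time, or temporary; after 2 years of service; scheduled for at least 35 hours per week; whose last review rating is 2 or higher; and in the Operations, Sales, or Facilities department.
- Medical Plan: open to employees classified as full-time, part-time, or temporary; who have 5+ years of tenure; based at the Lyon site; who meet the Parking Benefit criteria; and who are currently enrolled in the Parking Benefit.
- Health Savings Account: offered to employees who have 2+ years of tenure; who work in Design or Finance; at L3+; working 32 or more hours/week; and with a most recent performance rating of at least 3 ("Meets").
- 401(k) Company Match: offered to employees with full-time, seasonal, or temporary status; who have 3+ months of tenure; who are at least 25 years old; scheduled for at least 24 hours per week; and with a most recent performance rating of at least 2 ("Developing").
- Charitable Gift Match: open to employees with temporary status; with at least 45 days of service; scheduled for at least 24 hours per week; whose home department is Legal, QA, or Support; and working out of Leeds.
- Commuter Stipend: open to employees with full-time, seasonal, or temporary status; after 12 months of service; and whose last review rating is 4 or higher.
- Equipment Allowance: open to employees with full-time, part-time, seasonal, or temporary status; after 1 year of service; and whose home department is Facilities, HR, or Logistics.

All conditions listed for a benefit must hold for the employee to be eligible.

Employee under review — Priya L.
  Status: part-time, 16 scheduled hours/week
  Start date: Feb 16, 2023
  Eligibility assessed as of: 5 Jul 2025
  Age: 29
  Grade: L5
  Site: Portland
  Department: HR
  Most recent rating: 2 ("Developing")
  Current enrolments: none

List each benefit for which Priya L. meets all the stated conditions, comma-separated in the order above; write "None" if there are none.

Equipment Allowance

Service from Feb 16, 2023 to 5 Jul 2025: 870 days.
Parking Benefit — status part-time ✓; service 870 days ≥ 2 years (≈730 days) ✓; 16 hrs/wk < 35 ✗ → not eligible.
Medical Plan — status part-time ✓; service 870 days < 5 years (≈1825 days) ✗ → not eligible.
Health Savings Account — service 870 days ≥ 2 years (≈730 days) ✓; dept HR ✗ → not eligible.
401(k) Company Match — status part-time ✗ (requires full-time, seasonal, or temporary) → not eligible.
Charitable Gift Match — status part-time ✗ (requires temporary) → not eligible.
Commuter Stipend — status part-time ✗ (requires full-time, seasonal, or temporary) → not eligible.
Equipment Allowance — status part-time ✓; service 870 days ≥ 1 year (≈365 days) ✓; dept HR ✓ → eligible.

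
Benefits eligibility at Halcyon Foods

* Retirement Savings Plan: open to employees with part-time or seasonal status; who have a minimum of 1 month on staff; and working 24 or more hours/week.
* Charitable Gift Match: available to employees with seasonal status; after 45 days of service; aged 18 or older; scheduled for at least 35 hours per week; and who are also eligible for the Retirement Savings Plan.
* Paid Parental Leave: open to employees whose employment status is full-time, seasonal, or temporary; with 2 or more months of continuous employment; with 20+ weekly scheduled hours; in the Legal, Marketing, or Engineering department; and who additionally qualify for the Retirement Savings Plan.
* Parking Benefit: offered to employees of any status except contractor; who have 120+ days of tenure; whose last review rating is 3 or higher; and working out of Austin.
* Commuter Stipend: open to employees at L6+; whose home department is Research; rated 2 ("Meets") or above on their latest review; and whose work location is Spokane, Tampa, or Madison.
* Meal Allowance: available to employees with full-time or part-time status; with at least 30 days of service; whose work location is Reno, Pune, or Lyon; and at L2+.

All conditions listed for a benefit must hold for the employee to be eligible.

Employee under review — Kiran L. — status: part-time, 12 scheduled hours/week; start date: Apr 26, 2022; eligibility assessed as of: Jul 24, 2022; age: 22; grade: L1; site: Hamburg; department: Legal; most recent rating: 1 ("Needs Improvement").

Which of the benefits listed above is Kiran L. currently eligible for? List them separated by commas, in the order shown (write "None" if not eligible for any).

Service from Apr 26, 2022 to Jul 24, 2022: 89 days.
Retirement Savings Plan — status part-time ✓; service 89 days ≥ 1 month (≈30 days) ✓; 12 hrs/wk < 24 ✗ → not eligible.
Charitable Gift Match — status part-time ✗ (requires seasonal) → not eligible.
Paid Parental Leave — status part-time ✗ (requires full-time, seasonal, or temporary) → not eligible.
Parking Benefit — status part-time ✓ (not excluded); service 89 days < 120 days ✗ → not eligible.
Commuter Stipend — grade L1 < L6 ✗ → not eligible.
Meal Allowance — status part-time ✓; service 89 days ≥ 30 days ✓; site Hamburg ✗ (not Reno, Pune, or Lyon) → not eligible.

None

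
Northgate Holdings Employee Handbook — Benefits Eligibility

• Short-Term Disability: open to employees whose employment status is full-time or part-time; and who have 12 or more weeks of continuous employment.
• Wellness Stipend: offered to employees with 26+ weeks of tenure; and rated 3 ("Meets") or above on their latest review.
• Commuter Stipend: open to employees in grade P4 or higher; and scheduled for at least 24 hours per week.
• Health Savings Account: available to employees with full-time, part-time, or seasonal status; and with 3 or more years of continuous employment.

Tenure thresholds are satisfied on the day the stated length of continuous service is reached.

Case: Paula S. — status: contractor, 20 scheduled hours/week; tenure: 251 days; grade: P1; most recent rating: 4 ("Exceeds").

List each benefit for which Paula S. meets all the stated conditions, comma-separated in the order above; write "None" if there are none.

Short-Term Disability — status contractor ✗ (requires full-time or part-time) → not eligible.
Wellness Stipend — service 251 days ≥ 26 weeks (≈182 days) ✓; rating 4 ≥ 3 ✓ → eligible.
Commuter Stipend — grade P1 < P4 ✗ → not eligible.
Health Savings Account — status contractor ✗ (requires full-time, part-time, or seasonal) → not eligible.

Wellness Stipend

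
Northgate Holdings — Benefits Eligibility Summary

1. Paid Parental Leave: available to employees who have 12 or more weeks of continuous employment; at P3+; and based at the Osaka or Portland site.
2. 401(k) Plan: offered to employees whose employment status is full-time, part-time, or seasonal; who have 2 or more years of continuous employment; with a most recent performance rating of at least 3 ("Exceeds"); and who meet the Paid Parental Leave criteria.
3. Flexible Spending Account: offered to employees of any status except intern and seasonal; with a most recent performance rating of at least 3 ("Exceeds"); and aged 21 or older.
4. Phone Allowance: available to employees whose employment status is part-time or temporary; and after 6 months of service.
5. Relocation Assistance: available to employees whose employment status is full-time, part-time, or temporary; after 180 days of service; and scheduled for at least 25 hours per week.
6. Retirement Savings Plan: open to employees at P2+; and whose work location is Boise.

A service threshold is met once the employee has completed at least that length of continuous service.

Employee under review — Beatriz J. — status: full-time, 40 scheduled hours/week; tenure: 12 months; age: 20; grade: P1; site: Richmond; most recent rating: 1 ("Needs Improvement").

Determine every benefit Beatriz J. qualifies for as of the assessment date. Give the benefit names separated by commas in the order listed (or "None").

Paid Parental Leave — service 12 months ≥ 12 weeks (≈84 days) ✓; grade P1 < P3 ✗ → not eligible.
401(k) Plan — status full-time ✓; service 12 months < 2 years (≈730 days) ✗ → not eligible.
Flexible Spending Account — status full-time ✓ (not excluded); rating 1 < 3 ✗ → not eligible.
Phone Allowance — status full-time ✗ (requires part-time or temporary) → not eligible.
Relocation Assistance — status full-time ✓; service 12 months ≥ 180 days ✓; 40 hrs/wk ≥ 25 ✓ → eligible.
Retirement Savings Plan — grade P1 < P2 ✗ → not eligible.

Relocation Assistance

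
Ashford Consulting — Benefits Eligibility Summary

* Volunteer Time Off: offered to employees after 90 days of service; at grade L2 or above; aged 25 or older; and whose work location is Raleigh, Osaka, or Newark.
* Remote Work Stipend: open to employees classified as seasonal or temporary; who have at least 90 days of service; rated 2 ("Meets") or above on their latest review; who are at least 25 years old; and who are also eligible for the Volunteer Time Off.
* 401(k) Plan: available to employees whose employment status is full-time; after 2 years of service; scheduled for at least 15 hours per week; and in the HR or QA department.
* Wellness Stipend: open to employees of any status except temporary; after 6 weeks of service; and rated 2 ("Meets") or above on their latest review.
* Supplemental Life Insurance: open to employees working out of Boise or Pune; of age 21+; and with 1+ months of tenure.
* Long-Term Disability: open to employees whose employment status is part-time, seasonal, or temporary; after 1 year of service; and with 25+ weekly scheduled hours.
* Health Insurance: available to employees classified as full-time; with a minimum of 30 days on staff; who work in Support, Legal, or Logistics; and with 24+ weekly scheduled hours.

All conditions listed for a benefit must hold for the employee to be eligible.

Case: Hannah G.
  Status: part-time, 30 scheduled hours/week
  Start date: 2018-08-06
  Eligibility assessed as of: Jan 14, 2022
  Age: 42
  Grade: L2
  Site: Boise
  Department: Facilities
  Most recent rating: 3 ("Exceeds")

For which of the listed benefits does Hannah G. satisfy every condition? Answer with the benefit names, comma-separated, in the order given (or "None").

Service from 2018-08-06 to Jan 14, 2022: 1257 days.
Volunteer Time Off — service 1257 days ≥ 90 days ✓; grade L2 ≥ L2 ✓; age 42 ≥ 25 ✓; site Boise ✗ (not Raleigh, Osaka, or Newark) → not eligible.
Remote Work Stipend — status part-time ✗ (requires seasonal or temporary) → not eligible.
401(k) Plan — status part-time ✗ (requires full-time) → not eligible.
Wellness Stipend — status part-time ✓ (not excluded); service 1257 days ≥ 6 weeks (≈42 days) ✓; rating 3 ≥ 2 ✓ → eligible.
Supplemental Life Insurance — site Boise ✓; age 42 ≥ 21 ✓; service 1257 days ≥ 1 month (≈30 days) ✓ → eligible.
Long-Term Disability — status part-time ✓; service 1257 days ≥ 1 year (≈365 days) ✓; 30 hrs/wk ≥ 25 ✓ → eligible.
Health Insurance — status part-time ✗ (requires full-time) → not eligible.

Wellness Stipend, Supplemental Life Insurance, Long-Term Disability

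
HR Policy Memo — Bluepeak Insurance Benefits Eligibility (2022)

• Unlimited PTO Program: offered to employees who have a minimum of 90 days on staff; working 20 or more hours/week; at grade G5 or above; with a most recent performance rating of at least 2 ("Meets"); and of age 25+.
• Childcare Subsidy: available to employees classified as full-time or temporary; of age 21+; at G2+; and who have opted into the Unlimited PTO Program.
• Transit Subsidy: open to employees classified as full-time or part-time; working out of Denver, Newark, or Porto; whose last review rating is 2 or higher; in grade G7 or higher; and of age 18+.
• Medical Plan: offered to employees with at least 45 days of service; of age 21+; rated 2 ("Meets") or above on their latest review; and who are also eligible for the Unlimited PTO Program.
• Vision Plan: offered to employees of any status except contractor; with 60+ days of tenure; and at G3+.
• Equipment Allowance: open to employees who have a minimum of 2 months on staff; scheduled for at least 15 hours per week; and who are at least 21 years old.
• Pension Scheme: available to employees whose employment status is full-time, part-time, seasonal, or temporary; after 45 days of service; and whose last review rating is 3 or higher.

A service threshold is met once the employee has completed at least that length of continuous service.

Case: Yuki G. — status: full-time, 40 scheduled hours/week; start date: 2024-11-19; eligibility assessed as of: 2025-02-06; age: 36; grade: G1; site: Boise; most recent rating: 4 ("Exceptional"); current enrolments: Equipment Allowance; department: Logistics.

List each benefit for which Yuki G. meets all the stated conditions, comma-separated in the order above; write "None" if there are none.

Service from 2024-11-19 to 2025-02-06: 79 days.
Unlimited PTO Program — service 79 days < 90 days ✗ → not eligible.
Childcare Subsidy — status full-time ✓; age 36 ≥ 21 ✓; grade G1 < G2 ✗ → not eligible.
Transit Subsidy — status full-time ✓; site Boise ✗ (not Denver, Newark, or Porto) → not eligible.
Medical Plan — service 79 days ≥ 45 days ✓; age 36 ≥ 21 ✓; rating 4 ≥ 2 ✓; not eligible for Unlimited PTO Program ✗ → not eligible.
Vision Plan — status full-time ✓ (not excluded); service 79 days ≥ 60 days ✓; grade G1 < G3 ✗ → not eligible.
Equipment Allowance — service 79 days ≥ 2 months (≈60 days) ✓; 40 hrs/wk ≥ 15 ✓; age 36 ≥ 21 ✓ → eligible.
Pension Scheme — status full-time ✓; service 79 days ≥ 45 days ✓; rating 4 ≥ 3 ✓ → eligible.

Equipment Allowance, Pension Scheme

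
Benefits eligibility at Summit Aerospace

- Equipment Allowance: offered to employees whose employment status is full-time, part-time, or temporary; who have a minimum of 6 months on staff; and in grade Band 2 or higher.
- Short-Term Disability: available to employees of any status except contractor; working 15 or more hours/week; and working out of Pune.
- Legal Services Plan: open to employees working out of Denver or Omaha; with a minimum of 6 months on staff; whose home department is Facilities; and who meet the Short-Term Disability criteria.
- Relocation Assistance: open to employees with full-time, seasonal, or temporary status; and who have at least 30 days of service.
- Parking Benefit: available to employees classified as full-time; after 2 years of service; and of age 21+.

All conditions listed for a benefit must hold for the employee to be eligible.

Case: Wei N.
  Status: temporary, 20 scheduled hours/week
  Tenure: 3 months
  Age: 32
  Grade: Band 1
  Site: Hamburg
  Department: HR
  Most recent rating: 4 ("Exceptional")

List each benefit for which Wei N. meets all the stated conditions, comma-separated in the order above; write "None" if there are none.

Relocation Assistance

Equipment Allowance — status temporary ✓; service 3 months < 6 months ✗ → not eligible.
Short-Term Disability — status temporary ✓ (not excluded); 20 hrs/wk ≥ 15 ✓; site Hamburg ✗ (not Pune) → not eligible.
Legal Services Plan — site Hamburg ✗ (not Denver or Omaha) → not eligible.
Relocation Assistance — status temporary ✓; service 3 months ≥ 30 days ✓ → eligible.
Parking Benefit — status temporary ✗ (requires full-time) → not eligible.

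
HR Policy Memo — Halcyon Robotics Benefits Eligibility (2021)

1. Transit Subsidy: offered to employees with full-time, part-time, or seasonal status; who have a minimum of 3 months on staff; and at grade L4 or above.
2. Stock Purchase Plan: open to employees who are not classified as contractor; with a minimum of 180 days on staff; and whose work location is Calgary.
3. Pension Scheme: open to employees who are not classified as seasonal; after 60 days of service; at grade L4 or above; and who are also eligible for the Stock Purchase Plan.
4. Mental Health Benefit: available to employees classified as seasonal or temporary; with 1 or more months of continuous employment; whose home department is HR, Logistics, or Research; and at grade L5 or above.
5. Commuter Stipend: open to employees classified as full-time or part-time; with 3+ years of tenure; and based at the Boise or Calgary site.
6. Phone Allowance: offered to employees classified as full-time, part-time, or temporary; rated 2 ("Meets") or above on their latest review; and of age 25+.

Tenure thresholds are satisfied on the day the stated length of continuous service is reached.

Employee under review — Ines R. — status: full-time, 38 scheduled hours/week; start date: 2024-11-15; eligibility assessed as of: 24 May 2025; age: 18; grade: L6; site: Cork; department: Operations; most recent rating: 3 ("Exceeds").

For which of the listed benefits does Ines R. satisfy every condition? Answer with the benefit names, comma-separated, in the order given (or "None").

Service from 2024-11-15 to 24 May 2025: 190 days.
Transit Subsidy — status full-time ✓; service 190 days ≥ 3 months (≈90 days) ✓; grade L6 ≥ L4 ✓ → eligible.
Stock Purchase Plan — status full-time ✓ (not excluded); service 190 days ≥ 180 days ✓; site Cork ✗ (not Calgary) → not eligible.
Pension Scheme — status full-time ✓ (not excluded); service 190 days ≥ 60 days ✓; grade L6 ≥ L4 ✓; not eligible for Stock Purchase Plan ✗ → not eligible.
Mental Health Benefit — status full-time ✗ (requires seasonal or temporary) → not eligible.
Commuter Stipend — status full-time ✓; service 190 days < 3 years (≈1095 days) ✗ → not eligible.
Phone Allowance — status full-time ✓; rating 3 ≥ 2 ✓; age 18 < 25 ✗ → not eligible.

Transit Subsidy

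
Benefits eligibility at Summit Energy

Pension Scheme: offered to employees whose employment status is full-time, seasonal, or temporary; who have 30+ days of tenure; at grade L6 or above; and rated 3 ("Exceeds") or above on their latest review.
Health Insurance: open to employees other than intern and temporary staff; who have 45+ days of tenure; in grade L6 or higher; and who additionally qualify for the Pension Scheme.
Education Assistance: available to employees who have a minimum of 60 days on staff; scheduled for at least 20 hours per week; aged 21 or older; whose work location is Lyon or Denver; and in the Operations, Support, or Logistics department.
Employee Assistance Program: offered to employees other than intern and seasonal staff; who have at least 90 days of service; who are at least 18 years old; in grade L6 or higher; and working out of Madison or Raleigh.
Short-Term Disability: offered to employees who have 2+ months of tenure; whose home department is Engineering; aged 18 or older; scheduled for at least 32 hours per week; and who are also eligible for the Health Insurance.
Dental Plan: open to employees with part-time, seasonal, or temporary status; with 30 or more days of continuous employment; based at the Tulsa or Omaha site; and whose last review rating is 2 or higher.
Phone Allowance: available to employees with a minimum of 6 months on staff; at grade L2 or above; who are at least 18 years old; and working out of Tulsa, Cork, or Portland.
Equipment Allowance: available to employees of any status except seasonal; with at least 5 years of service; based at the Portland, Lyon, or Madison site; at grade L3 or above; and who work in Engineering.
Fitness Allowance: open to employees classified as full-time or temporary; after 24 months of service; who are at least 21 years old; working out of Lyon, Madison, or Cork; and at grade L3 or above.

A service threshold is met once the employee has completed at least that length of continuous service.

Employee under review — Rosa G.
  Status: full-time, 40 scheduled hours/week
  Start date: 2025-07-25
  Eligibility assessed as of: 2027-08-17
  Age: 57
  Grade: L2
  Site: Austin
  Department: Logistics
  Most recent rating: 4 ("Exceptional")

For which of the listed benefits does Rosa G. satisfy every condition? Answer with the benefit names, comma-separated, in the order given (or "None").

None

Service from 2025-07-25 to 2027-08-17: 753 days.
Pension Scheme — status full-time ✓; service 753 days ≥ 30 days ✓; grade L2 < L6 ✗ → not eligible.
Health Insurance — status full-time ✓ (not excluded); service 753 days ≥ 45 days ✓; grade L2 < L6 ✗ → not eligible.
Education Assistance — service 753 days ≥ 60 days ✓; 40 hrs/wk ≥ 20 ✓; age 57 ≥ 21 ✓; site Austin ✗ (not Lyon or Denver) → not eligible.
Employee Assistance Program — status full-time ✓ (not excluded); service 753 days ≥ 90 days ✓; age 57 ≥ 18 ✓; grade L2 < L6 ✗ → not eligible.
Short-Term Disability — service 753 days ≥ 2 months (≈60 days) ✓; dept Logistics ✗ → not eligible.
Dental Plan — status full-time ✗ (requires part-time, seasonal, or temporary) → not eligible.
Phone Allowance — service 753 days ≥ 6 months (≈180 days) ✓; grade L2 ≥ L2 ✓; age 57 ≥ 18 ✓; site Austin ✗ (not Tulsa, Cork, or Portland) → not eligible.
Equipment Allowance — status full-time ✓ (not excluded); service 753 days < 5 years (≈1825 days) ✗ → not eligible.
Fitness Allowance — status full-time ✓; service 753 days ≥ 24 months (≈720 days) ✓; age 57 ≥ 21 ✓; site Austin ✗ (not Lyon, Madison, or Cork) → not eligible.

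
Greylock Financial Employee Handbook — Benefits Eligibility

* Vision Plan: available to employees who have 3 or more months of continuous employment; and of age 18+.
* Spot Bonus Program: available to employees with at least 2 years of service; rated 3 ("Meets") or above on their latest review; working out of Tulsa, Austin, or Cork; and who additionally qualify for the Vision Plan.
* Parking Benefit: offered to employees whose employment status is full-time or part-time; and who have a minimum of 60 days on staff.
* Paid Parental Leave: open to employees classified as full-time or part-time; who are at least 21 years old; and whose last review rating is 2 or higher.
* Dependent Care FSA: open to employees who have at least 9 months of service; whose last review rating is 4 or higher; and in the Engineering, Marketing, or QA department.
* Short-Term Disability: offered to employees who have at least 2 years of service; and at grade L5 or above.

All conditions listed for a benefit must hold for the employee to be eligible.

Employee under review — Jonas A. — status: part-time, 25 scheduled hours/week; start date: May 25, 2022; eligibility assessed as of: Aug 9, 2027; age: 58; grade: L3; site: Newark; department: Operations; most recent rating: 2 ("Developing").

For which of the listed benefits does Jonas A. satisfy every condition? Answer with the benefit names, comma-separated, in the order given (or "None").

Service from May 25, 2022 to Aug 9, 2027: 1902 days.
Vision Plan — service 1902 days ≥ 3 months (≈90 days) ✓; age 58 ≥ 18 ✓ → eligible.
Spot Bonus Program — service 1902 days ≥ 2 years (≈730 days) ✓; rating 2 < 3 ✗ → not eligible.
Parking Benefit — status part-time ✓; service 1902 days ≥ 60 days ✓ → eligible.
Paid Parental Leave — status part-time ✓; age 58 ≥ 21 ✓; rating 2 ≥ 2 ✓ → eligible.
Dependent Care FSA — service 1902 days ≥ 9 months (≈270 days) ✓; rating 2 < 4 ✗ → not eligible.
Short-Term Disability — service 1902 days ≥ 2 years (≈730 days) ✓; grade L3 < L5 ✗ → not eligible.

Vision Plan, Parking Benefit, Paid Parental Leave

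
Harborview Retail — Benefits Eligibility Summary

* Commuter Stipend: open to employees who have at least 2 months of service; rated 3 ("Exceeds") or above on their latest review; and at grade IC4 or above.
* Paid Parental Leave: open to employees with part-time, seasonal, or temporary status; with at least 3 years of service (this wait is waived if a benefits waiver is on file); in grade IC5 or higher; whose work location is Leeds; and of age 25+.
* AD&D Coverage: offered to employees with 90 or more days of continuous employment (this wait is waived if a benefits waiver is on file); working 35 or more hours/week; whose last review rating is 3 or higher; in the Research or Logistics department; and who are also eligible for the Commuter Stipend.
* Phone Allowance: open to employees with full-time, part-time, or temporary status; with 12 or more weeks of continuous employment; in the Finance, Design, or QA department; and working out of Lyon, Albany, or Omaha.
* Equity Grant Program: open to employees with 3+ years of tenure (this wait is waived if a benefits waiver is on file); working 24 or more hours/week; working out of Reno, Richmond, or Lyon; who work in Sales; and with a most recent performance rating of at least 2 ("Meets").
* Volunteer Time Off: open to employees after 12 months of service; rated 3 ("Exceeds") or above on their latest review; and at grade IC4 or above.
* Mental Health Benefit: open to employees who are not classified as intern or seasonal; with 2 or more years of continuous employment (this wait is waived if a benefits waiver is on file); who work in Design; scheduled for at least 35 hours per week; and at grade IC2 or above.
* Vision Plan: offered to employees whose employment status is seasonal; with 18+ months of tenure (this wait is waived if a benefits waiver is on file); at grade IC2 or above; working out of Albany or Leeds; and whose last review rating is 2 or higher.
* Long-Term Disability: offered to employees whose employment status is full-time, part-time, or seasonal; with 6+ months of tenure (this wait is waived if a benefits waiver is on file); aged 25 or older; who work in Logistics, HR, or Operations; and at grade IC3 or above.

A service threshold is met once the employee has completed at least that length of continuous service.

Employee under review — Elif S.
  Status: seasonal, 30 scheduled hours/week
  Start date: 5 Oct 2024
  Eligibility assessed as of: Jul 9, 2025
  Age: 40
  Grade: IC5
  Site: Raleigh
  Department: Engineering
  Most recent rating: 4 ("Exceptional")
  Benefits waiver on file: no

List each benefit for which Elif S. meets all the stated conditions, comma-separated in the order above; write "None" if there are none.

Commuter Stipend

Service from 5 Oct 2024 to Jul 9, 2025: 277 days.
Commuter Stipend — service 277 days ≥ 2 months (≈60 days) ✓; rating 4 ≥ 3 ✓; grade IC5 ≥ IC4 ✓ → eligible.
Paid Parental Leave — status seasonal ✓; no waiver, service 277 days < 3 years (≈1095 days) ✗ → not eligible.
AD&D Coverage — no waiver, service 277 days ≥ 90 days ✓; 30 hrs/wk < 35 ✗ → not eligible.
Phone Allowance — status seasonal ✗ (requires full-time, part-time, or temporary) → not eligible.
Equity Grant Program — no waiver, service 277 days < 3 years (≈1095 days) ✗ → not eligible.
Volunteer Time Off — service 277 days < 12 months (≈360 days) ✗ → not eligible.
Mental Health Benefit — status seasonal ✗ (excluded) → not eligible.
Vision Plan — status seasonal ✓; no waiver, service 277 days < 18 months (≈540 days) ✗ → not eligible.
Long-Term Disability — status seasonal ✓; no waiver, service 277 days ≥ 6 months (≈180 days) ✓; age 40 ≥ 25 ✓; dept Engineering ✗ → not eligible.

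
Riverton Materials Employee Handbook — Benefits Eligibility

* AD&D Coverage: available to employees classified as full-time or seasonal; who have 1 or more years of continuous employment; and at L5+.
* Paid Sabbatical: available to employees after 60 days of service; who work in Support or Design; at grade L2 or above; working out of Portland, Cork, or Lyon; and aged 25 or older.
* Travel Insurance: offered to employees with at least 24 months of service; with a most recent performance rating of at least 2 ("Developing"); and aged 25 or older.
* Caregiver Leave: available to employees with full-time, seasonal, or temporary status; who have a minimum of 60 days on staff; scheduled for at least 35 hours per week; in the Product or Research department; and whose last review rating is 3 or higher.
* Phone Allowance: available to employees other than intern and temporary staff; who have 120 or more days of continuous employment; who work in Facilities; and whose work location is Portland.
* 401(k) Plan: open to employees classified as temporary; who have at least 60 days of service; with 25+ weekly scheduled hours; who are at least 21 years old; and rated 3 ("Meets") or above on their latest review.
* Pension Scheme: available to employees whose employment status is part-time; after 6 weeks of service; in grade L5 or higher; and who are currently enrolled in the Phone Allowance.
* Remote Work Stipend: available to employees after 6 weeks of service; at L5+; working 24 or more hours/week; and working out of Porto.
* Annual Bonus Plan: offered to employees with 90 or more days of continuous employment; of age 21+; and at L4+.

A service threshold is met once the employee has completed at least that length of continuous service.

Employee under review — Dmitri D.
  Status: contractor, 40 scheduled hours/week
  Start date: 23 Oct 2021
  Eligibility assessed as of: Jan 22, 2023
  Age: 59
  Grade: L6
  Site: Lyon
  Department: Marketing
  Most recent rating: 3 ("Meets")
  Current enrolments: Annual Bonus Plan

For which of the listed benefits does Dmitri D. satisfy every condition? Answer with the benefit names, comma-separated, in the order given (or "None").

Annual Bonus Plan

Service from 23 Oct 2021 to Jan 22, 2023: 456 days.
AD&D Coverage — status contractor ✗ (requires full-time or seasonal) → not eligible.
Paid Sabbatical — service 456 days ≥ 60 days ✓; dept Marketing ✗ → not eligible.
Travel Insurance — service 456 days < 24 months (≈720 days) ✗ → not eligible.
Caregiver Leave — status contractor ✗ (requires full-time, seasonal, or temporary) → not eligible.
Phone Allowance — status contractor ✓ (not excluded); service 456 days ≥ 120 days ✓; dept Marketing ✗ → not eligible.
401(k) Plan — status contractor ✗ (requires temporary) → not eligible.
Pension Scheme — status contractor ✗ (requires part-time) → not eligible.
Remote Work Stipend — service 456 days ≥ 6 weeks (≈42 days) ✓; grade L6 ≥ L5 ✓; 40 hrs/wk ≥ 24 ✓; site Lyon ✗ (not Porto) → not eligible.
Annual Bonus Plan — service 456 days ≥ 90 days ✓; age 59 ≥ 21 ✓; grade L6 ≥ L4 ✓ → eligible.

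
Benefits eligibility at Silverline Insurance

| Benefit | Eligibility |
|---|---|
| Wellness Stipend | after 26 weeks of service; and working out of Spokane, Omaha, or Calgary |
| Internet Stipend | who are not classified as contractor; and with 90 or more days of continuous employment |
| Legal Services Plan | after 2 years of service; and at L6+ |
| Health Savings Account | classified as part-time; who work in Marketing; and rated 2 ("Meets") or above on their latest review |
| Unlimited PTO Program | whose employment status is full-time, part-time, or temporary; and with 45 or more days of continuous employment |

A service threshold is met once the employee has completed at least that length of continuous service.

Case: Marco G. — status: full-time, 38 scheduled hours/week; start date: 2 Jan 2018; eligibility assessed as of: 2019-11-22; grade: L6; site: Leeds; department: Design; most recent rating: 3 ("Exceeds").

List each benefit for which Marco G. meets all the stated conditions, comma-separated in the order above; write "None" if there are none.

Service from 2 Jan 2018 to 2019-11-22: 689 days.
Wellness Stipend — service 689 days ≥ 26 weeks (≈182 days) ✓; site Leeds ✗ (not Spokane, Omaha, or Calgary) → not eligible.
Internet Stipend — status full-time ✓ (not excluded); service 689 days ≥ 90 days ✓ → eligible.
Legal Services Plan — service 689 days < 2 years (≈730 days) ✗ → not eligible.
Health Savings Account — status full-time ✗ (requires part-time) → not eligible.
Unlimited PTO Program — status full-time ✓; service 689 days ≥ 45 days ✓ → eligible.

Internet Stipend, Unlimited PTO Program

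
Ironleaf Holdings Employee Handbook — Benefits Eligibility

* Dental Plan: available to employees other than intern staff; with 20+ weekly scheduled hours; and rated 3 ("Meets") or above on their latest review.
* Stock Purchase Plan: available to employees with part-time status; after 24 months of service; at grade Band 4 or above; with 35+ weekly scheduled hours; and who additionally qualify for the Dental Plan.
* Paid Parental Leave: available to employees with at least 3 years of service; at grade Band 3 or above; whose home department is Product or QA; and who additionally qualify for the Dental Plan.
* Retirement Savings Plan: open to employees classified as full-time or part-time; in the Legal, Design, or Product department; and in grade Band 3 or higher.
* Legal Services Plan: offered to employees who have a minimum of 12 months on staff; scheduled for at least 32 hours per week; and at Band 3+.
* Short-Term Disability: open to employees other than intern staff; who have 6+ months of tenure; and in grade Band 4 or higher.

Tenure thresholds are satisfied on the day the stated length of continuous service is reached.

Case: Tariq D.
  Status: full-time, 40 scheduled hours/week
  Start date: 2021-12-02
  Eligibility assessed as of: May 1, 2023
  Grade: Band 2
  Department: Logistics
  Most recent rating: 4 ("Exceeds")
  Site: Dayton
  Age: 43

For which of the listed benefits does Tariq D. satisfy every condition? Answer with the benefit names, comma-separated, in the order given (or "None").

Service from 2021-12-02 to May 1, 2023: 515 days.
Dental Plan — status full-time ✓ (not excluded); 40 hrs/wk ≥ 20 ✓; rating 4 ≥ 3 ✓ → eligible.
Stock Purchase Plan — status full-time ✗ (requires part-time) → not eligible.
Paid Parental Leave — service 515 days < 3 years (≈1095 days) ✗ → not eligible.
Retirement Savings Plan — status full-time ✓; dept Logistics ✗ → not eligible.
Legal Services Plan — service 515 days ≥ 12 months (≈360 days) ✓; 40 hrs/wk ≥ 32 ✓; grade Band 2 < Band 3 ✗ → not eligible.
Short-Term Disability — status full-time ✓ (not excluded); service 515 days ≥ 6 months (≈180 days) ✓; grade Band 2 < Band 4 ✗ → not eligible.

Dental Plan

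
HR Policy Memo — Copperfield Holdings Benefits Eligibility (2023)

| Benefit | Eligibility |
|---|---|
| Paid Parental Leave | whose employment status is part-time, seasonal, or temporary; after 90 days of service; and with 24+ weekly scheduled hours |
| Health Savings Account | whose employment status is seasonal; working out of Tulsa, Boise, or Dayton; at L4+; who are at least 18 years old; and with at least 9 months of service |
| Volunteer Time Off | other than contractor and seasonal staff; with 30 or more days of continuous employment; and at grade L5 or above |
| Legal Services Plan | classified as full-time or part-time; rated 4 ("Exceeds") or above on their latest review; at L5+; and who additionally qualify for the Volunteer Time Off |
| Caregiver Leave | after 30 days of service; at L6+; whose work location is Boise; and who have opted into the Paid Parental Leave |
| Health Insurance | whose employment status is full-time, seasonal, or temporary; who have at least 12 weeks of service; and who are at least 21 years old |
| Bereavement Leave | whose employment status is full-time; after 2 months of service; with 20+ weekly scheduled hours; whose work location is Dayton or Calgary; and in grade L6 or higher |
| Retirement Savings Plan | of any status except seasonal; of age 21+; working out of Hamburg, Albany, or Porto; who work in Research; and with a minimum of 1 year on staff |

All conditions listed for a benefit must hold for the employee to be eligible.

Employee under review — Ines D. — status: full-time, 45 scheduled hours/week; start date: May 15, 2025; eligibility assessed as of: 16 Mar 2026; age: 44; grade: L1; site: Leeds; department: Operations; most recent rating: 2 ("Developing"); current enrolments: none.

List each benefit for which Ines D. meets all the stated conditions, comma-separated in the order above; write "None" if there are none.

Health Insurance

Service from May 15, 2025 to 16 Mar 2026: 305 days.
Paid Parental Leave — status full-time ✗ (requires part-time, seasonal, or temporary) → not eligible.
Health Savings Account — status full-time ✗ (requires seasonal) → not eligible.
Volunteer Time Off — status full-time ✓ (not excluded); service 305 days ≥ 30 days ✓; grade L1 < L5 ✗ → not eligible.
Legal Services Plan — status full-time ✓; rating 2 < 4 ✗ → not eligible.
Caregiver Leave — service 305 days ≥ 30 days ✓; grade L1 < L6 ✗ → not eligible.
Health Insurance — status full-time ✓; service 305 days ≥ 12 weeks (≈84 days) ✓; age 44 ≥ 21 ✓ → eligible.
Bereavement Leave — status full-time ✓; service 305 days ≥ 2 months (≈60 days) ✓; 45 hrs/wk ≥ 20 ✓; site Leeds ✗ (not Dayton or Calgary) → not eligible.
Retirement Savings Plan — status full-time ✓ (not excluded); age 44 ≥ 21 ✓; site Leeds ✗ (not Hamburg, Albany, or Porto) → not eligible.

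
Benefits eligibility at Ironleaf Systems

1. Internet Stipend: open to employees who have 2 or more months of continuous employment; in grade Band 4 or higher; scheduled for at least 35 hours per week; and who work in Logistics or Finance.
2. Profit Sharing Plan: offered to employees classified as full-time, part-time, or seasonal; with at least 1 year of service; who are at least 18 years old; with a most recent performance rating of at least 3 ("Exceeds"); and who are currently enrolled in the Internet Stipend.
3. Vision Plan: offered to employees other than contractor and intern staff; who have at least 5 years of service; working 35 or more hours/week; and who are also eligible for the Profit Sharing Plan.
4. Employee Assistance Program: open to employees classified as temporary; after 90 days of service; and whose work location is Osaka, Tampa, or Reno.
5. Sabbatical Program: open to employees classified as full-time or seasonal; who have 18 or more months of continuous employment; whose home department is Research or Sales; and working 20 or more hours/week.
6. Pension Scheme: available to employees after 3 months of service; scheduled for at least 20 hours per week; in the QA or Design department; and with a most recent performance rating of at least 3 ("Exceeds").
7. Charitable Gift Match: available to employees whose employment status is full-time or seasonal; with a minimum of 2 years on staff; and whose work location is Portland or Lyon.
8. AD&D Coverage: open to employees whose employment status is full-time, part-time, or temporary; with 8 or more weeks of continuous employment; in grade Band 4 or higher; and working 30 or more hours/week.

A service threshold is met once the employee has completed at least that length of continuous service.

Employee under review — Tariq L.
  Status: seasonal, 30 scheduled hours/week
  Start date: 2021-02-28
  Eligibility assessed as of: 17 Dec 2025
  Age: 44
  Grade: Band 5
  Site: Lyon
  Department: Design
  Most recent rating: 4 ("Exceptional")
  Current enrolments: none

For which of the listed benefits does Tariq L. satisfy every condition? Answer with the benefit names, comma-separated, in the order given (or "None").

Service from 2021-02-28 to 17 Dec 2025: 1753 days.
Internet Stipend — service 1753 days ≥ 2 months (≈60 days) ✓; grade Band 5 ≥ Band 4 ✓; 30 hrs/wk < 35 ✗ → not eligible.
Profit Sharing Plan — status seasonal ✓; service 1753 days ≥ 1 year (≈365 days) ✓; age 44 ≥ 18 ✓; rating 4 ≥ 3 ✓; not enrolled in Internet Stipend ✗ → not eligible.
Vision Plan — status seasonal ✓ (not excluded); service 1753 days < 5 years (≈1825 days) ✗ → not eligible.
Employee Assistance Program — status seasonal ✗ (requires temporary) → not eligible.
Sabbatical Program — status seasonal ✓; service 1753 days ≥ 18 months (≈540 days) ✓; dept Design ✗ → not eligible.
Pension Scheme — service 1753 days ≥ 3 months (≈90 days) ✓; 30 hrs/wk ≥ 20 ✓; dept Design ✓; rating 4 ≥ 3 ✓ → eligible.
Charitable Gift Match — status seasonal ✓; service 1753 days ≥ 2 years (≈730 days) ✓; site Lyon ✓ → eligible.
AD&D Coverage — status seasonal ✗ (requires full-time, part-time, or temporary) → not eligible.

Pension Scheme, Charitable Gift Match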